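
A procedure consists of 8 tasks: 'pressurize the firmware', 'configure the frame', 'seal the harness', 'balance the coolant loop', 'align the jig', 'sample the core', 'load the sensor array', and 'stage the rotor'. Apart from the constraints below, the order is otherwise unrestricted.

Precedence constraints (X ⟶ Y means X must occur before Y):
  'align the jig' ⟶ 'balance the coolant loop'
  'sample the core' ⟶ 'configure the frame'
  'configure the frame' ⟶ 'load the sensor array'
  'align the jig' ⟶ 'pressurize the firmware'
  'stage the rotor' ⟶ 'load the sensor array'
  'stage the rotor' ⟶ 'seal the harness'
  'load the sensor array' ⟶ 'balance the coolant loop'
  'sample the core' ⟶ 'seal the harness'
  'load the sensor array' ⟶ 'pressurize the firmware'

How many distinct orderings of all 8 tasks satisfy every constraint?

3 tasks have no prerequisites ('align the jig', 'sample the core', 'stage the rotor'), so any of them could come first.
Enumerating by repeatedly choosing an available task (one whose prerequisites are all placed) gives 156 distinct complete orderings.

156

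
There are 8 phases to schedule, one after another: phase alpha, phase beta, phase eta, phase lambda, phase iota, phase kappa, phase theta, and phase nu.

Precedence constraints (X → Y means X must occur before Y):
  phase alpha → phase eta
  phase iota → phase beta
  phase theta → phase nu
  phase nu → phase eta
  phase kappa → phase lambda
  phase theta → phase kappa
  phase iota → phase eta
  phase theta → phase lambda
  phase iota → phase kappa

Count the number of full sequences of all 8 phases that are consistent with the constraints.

3 phases have no prerequisites (phase alpha, phase iota, phase theta), so any of them could come first.
Counting all ways to extend the partial order to a total order gives 464.

464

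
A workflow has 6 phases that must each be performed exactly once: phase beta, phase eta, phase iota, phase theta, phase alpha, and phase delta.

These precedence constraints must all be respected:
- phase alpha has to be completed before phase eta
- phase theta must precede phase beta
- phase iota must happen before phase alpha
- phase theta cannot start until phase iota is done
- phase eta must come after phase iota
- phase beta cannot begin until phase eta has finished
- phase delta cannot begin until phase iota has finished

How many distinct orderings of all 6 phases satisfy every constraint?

15

Phase iota is the only phase with nothing required before it, so every ordering starts there.
Enumerating by repeatedly choosing an available phase (one whose prerequisites are all placed) gives 15 distinct complete orderings.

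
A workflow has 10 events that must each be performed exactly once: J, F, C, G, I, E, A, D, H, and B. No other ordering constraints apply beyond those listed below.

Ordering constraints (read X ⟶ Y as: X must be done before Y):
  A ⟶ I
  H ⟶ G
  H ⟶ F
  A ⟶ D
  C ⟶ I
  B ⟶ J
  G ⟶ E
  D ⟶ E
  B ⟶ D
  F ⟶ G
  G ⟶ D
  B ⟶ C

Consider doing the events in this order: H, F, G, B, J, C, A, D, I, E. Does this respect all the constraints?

Every stated constraint is respected: G sits at position 3, ahead of E at position 10, and each of the other listed pairs likewise has the predecessor earlier in the sequence.

Yes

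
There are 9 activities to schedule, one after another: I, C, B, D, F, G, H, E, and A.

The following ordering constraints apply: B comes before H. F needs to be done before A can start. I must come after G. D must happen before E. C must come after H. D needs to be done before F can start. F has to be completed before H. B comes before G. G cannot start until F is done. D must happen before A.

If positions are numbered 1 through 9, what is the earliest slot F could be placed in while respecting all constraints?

2

Working backwards through the constraints from F, its only required predecessor is D.
With 1 mandatory predecessor, the earliest F can sit is position 1+1 = 2, and placing just that one first achieves it.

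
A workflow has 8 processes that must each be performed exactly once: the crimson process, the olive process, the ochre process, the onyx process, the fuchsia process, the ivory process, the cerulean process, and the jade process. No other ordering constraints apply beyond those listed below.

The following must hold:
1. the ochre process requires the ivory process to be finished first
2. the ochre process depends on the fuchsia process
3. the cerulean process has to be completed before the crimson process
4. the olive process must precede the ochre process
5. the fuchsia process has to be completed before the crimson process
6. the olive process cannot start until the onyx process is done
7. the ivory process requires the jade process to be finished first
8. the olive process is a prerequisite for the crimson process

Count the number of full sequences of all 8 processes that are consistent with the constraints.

4 processes have no prerequisites (the onyx process, the fuchsia process, the cerulean process, the jade process), so any of them could come first.
Systematically extending each partial ordering one process at a time and counting, there are 462 complete orderings.

462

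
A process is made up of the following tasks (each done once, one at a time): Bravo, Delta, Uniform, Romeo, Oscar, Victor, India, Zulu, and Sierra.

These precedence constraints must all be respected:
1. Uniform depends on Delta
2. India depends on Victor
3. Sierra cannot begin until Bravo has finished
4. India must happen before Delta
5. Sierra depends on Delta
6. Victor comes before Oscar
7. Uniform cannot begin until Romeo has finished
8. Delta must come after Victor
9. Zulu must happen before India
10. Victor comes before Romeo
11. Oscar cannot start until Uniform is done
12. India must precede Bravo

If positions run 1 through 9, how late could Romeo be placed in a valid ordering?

The tasks that are forced after Romeo, directly or by a chain of constraints, are Uniform, Oscar. That's 2 tasks.
So at least 2 tasks follow Romeo, putting Romeo no later than position 7. That position is achievable by scheduling everything else first.

7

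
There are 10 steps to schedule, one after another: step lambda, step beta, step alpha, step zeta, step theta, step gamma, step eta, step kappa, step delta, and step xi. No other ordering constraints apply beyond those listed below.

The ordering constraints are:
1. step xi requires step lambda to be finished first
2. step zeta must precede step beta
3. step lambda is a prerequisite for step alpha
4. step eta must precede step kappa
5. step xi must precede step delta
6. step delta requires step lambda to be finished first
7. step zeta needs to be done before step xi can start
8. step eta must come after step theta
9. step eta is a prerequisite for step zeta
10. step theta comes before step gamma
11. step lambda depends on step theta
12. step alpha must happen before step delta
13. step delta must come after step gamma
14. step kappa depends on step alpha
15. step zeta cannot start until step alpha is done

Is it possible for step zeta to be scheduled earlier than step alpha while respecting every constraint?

No

There is a dependency chain step alpha → step zeta, so step zeta always comes after step alpha.
Hence step zeta can never be scheduled before step alpha.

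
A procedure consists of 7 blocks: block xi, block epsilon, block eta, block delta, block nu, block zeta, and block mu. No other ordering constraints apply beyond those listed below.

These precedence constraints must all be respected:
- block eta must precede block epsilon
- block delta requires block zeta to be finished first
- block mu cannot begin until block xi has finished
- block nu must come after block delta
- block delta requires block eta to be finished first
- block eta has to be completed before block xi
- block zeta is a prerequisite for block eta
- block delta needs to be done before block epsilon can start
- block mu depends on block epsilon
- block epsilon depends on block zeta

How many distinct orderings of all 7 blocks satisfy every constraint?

Block zeta is the only block with nothing required before it, so every ordering starts there.
Systematically extending each partial ordering one block at a time and counting, there are 11 complete orderings.

11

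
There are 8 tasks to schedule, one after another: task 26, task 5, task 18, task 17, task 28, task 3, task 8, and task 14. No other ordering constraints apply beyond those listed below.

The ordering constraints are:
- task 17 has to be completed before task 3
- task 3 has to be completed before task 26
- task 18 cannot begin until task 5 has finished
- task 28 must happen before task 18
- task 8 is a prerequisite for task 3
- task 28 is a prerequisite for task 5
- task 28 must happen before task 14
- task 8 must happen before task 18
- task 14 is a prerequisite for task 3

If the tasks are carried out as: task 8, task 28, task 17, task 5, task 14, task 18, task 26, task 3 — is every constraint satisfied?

The sequence places task 26 ahead of task 3.
That contradicts the constraint that task 3 must precede task 26.

No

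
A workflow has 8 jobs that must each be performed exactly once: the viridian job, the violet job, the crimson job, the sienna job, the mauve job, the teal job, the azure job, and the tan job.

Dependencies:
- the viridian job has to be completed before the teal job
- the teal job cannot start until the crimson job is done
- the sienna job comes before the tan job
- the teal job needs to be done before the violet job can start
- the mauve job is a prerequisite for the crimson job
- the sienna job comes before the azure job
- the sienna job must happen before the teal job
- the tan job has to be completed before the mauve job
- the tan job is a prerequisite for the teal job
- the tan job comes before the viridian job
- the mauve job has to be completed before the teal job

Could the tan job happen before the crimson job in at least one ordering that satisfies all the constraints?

Yes

The tan job is actually forced before the crimson job by the constraints, so certainly some valid ordering has the tan job first.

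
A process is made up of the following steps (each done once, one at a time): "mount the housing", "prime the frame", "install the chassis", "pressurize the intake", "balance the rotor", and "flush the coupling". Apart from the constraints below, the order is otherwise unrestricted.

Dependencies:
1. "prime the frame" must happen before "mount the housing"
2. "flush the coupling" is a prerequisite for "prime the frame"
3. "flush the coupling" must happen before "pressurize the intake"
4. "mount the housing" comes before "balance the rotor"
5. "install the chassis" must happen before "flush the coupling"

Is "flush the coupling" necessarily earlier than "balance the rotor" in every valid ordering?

Yes

Tracing the constraints gives a chain: "flush the coupling" → "prime the frame" → "mount the housing" → "balance the rotor".
Hence "flush the coupling" necessarily comes before "balance the rotor".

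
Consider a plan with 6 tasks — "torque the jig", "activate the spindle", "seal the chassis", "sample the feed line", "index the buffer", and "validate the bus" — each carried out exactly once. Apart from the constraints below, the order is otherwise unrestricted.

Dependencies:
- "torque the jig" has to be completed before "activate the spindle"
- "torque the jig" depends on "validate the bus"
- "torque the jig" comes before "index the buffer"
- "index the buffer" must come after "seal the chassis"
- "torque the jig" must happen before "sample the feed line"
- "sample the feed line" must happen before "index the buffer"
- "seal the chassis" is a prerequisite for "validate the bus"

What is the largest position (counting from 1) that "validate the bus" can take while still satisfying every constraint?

Following every chain forward from "validate the bus", the tasks that must come later are "torque the jig", "activate the spindle", "sample the feed line", "index the buffer" — 4 of them.
So at least 4 tasks follow "validate the bus", putting "validate the bus" no later than position 2. That position is achievable by scheduling everything else first.

2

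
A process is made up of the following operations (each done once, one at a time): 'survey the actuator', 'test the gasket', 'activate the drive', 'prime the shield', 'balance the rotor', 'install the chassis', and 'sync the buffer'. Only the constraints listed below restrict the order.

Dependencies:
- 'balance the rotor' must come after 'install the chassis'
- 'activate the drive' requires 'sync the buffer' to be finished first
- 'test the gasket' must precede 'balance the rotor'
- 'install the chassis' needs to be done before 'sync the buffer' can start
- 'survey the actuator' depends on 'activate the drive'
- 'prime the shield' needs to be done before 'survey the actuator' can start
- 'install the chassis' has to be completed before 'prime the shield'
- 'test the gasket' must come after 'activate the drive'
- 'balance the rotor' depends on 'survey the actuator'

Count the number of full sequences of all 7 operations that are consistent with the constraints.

'install the chassis' is the only operation with nothing required before it, so every ordering starts there.
Counting all ways to extend the partial order to a total order gives 7.

7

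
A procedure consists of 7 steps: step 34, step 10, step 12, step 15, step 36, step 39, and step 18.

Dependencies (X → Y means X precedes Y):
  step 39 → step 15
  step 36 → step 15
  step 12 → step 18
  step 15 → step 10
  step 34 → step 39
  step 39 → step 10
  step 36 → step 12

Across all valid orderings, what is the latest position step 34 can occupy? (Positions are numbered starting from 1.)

4

The steps that are forced after step 34, directly or by a chain of constraints, are step 10, step 15, step 39. That's 3 steps.
So at least 3 steps follow step 34, putting step 34 no later than position 4. That position is achievable by scheduling everything else first.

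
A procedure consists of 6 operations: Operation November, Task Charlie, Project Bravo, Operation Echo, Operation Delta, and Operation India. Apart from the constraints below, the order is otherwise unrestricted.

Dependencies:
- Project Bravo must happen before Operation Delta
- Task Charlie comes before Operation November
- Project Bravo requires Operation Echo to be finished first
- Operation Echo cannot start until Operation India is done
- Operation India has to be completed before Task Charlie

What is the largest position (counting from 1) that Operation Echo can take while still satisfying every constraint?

The operations that are forced after Operation Echo, directly or by a chain of constraints, are Project Bravo, Operation Delta. That's 2 operations.
So at least 2 operations follow Operation Echo, putting Operation Echo no later than position 4. That position is achievable by scheduling everything else first.

4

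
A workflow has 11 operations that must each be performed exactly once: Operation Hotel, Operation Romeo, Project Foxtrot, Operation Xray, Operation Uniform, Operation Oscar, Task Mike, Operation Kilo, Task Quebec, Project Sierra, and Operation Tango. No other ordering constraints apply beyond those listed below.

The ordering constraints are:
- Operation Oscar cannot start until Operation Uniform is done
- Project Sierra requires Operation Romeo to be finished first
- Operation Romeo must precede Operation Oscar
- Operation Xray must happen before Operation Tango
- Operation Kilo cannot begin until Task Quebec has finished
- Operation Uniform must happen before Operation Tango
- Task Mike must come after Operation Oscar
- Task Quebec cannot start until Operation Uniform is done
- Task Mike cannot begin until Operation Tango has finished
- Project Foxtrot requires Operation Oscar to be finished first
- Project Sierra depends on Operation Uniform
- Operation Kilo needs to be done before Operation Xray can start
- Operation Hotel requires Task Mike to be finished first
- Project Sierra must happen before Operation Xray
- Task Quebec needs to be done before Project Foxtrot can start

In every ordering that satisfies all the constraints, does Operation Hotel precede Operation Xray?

No

In fact the dependencies run the other way: Operation Xray → Operation Tango → Task Mike → Operation Hotel.
So Operation Hotel never precedes Operation Xray.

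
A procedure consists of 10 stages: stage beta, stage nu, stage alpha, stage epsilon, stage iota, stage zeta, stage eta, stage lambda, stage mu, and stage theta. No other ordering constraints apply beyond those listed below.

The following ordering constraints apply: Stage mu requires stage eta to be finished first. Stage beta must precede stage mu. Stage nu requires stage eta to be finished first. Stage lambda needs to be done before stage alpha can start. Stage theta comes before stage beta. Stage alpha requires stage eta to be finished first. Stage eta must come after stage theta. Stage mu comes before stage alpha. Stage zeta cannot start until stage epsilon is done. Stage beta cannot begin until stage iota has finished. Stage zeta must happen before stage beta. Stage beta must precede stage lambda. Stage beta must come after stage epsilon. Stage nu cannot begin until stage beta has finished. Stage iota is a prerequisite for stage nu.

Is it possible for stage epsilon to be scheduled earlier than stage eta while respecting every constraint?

The constraints leave stage epsilon and stage eta unordered relative to each other; nothing requires stage eta earlier.
So a valid ordering placing stage epsilon earlier than stage eta exists.

Yes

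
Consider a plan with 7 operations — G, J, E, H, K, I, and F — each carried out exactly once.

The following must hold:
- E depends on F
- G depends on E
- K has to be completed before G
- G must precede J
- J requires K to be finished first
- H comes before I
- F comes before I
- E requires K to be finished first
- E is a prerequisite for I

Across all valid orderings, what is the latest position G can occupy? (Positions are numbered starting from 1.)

Following the constraints forward from G, its only required successor is J.
So at least 1 operation follows G, putting G no later than position 6. That position is achievable by scheduling everything else first.

6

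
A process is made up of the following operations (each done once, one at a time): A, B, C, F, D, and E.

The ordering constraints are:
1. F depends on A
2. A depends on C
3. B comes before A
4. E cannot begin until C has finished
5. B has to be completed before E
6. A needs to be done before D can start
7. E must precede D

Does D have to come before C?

In fact the dependencies run the other way: C → A → D.
So D never precedes C.

No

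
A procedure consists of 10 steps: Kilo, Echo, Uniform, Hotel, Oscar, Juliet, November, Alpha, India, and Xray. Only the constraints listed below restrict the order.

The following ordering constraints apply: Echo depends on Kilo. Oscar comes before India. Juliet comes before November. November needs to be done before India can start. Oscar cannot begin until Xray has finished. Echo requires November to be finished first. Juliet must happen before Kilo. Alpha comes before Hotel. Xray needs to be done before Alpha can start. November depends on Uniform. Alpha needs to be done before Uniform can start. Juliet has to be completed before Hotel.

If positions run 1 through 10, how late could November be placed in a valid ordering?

8

The steps that are forced after November, directly or by a chain of constraints, are Echo, India. That's 2 steps.
So at least 2 steps follow November, putting November no later than position 8. That position is achievable by scheduling everything else first.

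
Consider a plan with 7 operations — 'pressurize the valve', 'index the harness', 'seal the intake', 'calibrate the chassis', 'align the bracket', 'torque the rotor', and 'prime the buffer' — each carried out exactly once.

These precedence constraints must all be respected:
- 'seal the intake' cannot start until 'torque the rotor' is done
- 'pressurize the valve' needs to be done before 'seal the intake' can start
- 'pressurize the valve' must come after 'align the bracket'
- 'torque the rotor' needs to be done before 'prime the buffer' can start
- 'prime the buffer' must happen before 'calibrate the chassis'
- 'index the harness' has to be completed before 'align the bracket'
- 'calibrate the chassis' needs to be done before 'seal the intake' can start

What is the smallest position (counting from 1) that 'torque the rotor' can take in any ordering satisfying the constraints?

1

'torque the rotor' has no prerequisites at all, so it can go in position 1.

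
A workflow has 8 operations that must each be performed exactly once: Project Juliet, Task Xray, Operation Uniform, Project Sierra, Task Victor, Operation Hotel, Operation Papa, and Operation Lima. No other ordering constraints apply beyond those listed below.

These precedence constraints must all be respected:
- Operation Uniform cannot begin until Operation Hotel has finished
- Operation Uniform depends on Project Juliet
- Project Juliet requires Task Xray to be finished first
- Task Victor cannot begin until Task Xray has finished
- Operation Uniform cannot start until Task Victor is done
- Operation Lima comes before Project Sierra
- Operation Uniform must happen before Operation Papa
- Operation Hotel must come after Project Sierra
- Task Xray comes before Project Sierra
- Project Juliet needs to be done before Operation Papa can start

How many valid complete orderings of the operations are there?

32

2 operations have no prerequisites (Task Xray, Operation Lima), so any of them could come first.
Systematically extending each partial ordering one operation at a time and counting, there are 32 complete orderings.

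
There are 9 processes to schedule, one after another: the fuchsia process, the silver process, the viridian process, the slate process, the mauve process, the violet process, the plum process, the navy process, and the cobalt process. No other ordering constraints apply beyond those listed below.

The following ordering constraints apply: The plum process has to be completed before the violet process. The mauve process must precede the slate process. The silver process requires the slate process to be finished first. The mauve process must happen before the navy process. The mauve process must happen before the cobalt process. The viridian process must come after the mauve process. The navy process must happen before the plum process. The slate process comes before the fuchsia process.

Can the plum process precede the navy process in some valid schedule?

The constraints give a chain the navy process → the plum process, which forces the navy process before the plum process.
Hence the plum process can never be scheduled before the navy process.

No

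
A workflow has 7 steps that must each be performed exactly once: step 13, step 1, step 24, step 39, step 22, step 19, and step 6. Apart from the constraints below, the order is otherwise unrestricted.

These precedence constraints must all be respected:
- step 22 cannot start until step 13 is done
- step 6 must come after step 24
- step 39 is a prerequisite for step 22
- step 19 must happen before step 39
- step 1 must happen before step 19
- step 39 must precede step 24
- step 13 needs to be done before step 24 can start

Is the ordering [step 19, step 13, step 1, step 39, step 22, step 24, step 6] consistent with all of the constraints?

No

In the proposed order, step 19 appears before step 1.
Since step 1 is required before step 19, the ordering is invalid.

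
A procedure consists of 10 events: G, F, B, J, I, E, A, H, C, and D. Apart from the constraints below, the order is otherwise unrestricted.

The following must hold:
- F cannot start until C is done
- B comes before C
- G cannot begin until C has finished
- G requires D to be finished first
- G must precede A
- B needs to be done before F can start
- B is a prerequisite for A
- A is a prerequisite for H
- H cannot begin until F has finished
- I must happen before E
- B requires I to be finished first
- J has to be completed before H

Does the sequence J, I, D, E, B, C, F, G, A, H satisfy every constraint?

Going through the constraints one by one, each required predecessor appears earlier in the sequence than its dependent — e.g. J (position 1) is before H (position 10), as required.

Yes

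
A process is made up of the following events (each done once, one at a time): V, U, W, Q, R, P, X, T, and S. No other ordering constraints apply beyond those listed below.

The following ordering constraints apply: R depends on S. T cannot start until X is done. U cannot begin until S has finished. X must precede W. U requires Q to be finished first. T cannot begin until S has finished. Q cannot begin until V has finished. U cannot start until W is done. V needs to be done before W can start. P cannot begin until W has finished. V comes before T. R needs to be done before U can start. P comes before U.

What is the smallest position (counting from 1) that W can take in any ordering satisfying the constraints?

3

Every event that must precede W has to come before it. Tracing all chains that end at W, those events are: V, X — 2 in total.
So at minimum 2 events come before W, putting W no earlier than position 3. That position is achievable by scheduling exactly those predecessors first.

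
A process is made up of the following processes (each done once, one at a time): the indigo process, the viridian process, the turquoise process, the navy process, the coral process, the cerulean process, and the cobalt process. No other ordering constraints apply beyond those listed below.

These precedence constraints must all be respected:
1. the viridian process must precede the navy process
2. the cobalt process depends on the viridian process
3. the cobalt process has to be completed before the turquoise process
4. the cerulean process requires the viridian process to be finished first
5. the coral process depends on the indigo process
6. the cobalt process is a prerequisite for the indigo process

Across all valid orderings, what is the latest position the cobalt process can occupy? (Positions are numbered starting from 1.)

Following every chain forward from the cobalt process, the processes that must come later are the indigo process, the turquoise process, the coral process — 3 of them.
So at least 3 processes follow the cobalt process, putting the cobalt process no later than position 4. That position is achievable by scheduling everything else first.

4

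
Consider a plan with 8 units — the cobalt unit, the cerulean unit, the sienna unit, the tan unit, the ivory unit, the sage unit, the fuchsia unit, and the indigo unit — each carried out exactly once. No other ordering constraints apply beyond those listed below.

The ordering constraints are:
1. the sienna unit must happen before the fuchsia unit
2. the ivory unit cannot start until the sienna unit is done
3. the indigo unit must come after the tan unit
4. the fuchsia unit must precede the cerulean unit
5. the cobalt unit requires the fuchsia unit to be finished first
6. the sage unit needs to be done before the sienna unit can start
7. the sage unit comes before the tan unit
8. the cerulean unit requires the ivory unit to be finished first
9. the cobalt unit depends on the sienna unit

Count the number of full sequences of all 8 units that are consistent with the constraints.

105

The sage unit is the only unit with nothing required before it, so every ordering starts there.
Counting all ways to extend the partial order to a total order gives 105.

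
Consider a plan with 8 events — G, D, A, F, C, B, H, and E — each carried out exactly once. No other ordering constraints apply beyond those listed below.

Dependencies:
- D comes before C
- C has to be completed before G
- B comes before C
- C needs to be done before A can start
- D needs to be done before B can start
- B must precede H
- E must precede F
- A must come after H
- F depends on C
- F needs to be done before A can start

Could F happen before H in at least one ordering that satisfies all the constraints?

The constraints leave F and H unordered relative to each other; nothing requires H earlier.
So a valid ordering placing F earlier than H exists.

Yes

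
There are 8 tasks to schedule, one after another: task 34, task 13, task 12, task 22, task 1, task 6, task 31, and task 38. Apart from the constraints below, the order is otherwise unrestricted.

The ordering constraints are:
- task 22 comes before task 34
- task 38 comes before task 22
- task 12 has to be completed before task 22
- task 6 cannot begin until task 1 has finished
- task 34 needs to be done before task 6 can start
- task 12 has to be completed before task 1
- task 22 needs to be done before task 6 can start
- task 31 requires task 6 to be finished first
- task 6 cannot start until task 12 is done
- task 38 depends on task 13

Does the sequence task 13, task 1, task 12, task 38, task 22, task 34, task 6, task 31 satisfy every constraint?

No

In the proposed order, task 1 appears before task 12.
But one of the constraints requires task 12 before task 1, so this ordering violates it.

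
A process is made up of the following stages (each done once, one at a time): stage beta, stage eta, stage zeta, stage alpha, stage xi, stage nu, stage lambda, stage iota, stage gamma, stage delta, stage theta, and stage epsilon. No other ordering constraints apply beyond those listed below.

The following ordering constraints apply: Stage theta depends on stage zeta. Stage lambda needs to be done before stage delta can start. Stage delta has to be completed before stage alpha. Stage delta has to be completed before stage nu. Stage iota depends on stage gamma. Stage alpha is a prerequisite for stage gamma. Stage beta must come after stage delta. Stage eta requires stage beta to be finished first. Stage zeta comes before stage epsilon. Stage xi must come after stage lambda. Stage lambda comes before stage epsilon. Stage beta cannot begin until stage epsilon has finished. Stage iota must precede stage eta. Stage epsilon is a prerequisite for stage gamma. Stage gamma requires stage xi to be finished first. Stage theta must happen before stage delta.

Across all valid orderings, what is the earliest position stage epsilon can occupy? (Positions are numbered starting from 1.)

3

The stages that are forced before stage epsilon, directly or transitively, are stage zeta, stage lambda. That's 2 stages.
With 2 mandatory predecessors, the earliest stage epsilon can sit is position 2+1 = 3, and placing just those 2 first achieves it.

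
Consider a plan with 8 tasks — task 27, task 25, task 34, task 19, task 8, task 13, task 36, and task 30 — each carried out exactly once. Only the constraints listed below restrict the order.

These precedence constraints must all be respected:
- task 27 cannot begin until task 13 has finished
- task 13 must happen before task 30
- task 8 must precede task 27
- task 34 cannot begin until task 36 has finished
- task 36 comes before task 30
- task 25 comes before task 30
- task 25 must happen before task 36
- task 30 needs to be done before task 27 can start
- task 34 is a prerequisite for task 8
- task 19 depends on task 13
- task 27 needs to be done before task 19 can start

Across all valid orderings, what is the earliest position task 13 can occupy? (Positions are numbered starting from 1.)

Task 13 has no prerequisites at all, so it can go in position 1.

1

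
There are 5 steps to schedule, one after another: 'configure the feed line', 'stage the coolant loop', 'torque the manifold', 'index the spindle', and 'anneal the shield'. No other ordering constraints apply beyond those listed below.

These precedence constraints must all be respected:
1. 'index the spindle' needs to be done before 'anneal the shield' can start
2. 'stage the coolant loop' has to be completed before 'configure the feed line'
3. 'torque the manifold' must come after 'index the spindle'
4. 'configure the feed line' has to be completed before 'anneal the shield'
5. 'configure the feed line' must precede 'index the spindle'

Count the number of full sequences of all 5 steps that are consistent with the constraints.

Only 'stage the coolant loop' has no prerequisites, so it must go first.
Systematically extending each partial ordering one step at a time and counting, there are 2 complete orderings.

2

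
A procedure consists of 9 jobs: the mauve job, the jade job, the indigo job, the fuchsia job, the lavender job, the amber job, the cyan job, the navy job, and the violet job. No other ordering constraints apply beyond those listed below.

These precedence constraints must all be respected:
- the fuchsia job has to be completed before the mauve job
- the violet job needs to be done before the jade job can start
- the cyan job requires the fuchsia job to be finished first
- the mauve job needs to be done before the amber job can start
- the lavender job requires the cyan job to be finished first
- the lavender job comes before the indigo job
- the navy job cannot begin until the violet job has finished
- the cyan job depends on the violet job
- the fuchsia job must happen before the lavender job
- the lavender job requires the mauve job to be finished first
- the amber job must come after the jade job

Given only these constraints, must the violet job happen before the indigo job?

Chaining the stated constraints: the violet job → the cyan job → the lavender job → the indigo job.
Hence the violet job necessarily comes before the indigo job.

Yes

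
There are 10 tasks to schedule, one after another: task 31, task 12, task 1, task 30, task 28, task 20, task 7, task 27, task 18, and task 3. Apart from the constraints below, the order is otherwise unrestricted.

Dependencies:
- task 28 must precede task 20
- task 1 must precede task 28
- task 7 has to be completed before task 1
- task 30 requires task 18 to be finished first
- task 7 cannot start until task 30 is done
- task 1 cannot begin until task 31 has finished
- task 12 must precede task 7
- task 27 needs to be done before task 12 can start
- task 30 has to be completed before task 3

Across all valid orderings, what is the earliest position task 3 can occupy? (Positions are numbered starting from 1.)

The tasks that are forced before task 3, directly or transitively, are task 30, task 18. That's 2 tasks.
With 2 mandatory predecessors, the earliest task 3 can sit is position 2+1 = 3, and placing just those 2 first achieves it.

3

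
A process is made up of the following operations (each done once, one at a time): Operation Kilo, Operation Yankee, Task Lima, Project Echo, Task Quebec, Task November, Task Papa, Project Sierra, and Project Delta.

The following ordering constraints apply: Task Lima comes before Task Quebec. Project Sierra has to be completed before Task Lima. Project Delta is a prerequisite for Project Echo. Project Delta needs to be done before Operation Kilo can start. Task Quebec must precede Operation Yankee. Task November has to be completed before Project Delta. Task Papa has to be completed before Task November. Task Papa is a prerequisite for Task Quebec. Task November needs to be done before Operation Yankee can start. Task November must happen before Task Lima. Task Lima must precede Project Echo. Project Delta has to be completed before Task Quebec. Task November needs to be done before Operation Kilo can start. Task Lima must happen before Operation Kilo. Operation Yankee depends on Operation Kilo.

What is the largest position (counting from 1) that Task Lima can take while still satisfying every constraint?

5

Every operation that must follow Task Lima has to come after it. Tracing all chains starting from Task Lima, those operations are: Operation Kilo, Operation Yankee, Project Echo, Task Quebec — 4 in total.
So at least 4 operations follow Task Lima, putting Task Lima no later than position 5. That position is achievable by scheduling everything else first.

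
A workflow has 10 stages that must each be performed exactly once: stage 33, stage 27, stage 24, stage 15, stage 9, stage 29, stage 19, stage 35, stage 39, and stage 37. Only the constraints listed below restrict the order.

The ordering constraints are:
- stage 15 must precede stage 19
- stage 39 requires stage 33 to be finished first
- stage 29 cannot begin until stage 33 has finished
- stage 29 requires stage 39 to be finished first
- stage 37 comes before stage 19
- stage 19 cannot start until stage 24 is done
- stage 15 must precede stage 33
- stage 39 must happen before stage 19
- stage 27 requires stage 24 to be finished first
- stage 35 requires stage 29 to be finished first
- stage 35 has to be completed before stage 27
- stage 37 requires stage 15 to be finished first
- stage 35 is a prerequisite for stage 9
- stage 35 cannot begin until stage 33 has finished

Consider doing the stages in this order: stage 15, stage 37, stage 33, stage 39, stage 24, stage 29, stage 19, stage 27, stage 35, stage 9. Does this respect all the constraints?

The sequence places stage 27 ahead of stage 35.
Since stage 35 is required before stage 27, the ordering is invalid.

No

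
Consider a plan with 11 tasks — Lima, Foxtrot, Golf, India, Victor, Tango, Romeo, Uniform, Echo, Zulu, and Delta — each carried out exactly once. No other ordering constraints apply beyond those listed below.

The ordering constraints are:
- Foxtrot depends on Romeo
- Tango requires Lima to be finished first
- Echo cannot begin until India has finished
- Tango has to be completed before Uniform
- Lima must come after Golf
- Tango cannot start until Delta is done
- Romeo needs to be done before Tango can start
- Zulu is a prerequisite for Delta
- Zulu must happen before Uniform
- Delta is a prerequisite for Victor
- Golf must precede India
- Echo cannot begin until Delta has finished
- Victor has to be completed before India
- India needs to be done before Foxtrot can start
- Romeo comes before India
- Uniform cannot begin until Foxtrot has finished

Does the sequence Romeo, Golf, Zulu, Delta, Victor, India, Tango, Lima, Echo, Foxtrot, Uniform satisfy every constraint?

In the proposed order, Tango appears before Lima.
But one of the constraints requires Lima before Tango, so this ordering violates it.

No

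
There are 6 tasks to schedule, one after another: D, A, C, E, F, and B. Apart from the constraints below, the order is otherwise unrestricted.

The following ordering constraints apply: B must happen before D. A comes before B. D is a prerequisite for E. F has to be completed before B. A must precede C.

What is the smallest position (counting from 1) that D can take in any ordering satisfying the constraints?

4

Every task that must precede D has to come before it. Tracing all chains that end at D, those tasks are: A, F, B — 3 in total.
So at minimum 3 tasks come before D, putting D no earlier than position 4. That position is achievable by scheduling exactly those predecessors first.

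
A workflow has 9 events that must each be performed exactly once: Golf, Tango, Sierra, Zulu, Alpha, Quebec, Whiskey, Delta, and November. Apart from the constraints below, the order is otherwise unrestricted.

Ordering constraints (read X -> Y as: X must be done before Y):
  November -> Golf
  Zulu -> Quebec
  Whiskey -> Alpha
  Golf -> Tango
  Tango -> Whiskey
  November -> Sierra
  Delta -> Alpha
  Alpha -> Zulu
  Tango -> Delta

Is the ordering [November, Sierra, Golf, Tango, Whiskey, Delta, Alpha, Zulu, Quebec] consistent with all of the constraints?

Checking each listed constraint against this order: for instance, November is in position 1 and Golf in position 3, so that constraint holds — and the remaining constraints check out the same way.

Yes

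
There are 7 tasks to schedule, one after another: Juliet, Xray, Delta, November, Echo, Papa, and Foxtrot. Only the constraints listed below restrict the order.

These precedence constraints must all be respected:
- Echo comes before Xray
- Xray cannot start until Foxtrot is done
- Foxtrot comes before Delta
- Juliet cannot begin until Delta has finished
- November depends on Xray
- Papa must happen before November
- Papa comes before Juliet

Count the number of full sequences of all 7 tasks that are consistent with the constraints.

73

The tasks with no prerequisites are Echo, Papa, Foxtrot; any of them can be placed first.
Counting all ways to extend the partial order to a total order gives 73.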